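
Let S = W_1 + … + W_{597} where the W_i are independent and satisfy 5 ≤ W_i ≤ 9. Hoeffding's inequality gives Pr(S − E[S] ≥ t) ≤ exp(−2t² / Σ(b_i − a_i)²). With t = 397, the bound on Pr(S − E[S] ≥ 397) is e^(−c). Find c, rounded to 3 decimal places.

Σ(b_i − a_i)² = 597·(4)² = 9552.
c = 2t²/9552 = 2·397²/9552 = 33.0002.

33.000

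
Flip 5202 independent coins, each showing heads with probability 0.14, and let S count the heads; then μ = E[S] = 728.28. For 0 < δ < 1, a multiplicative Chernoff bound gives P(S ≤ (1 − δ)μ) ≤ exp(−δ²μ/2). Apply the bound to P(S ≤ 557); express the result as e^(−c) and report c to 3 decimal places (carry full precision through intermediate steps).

Write 557 = (1 − δ)μ, so δ = 1 − 557/728.28 = 0.2351843…
Then the exponent is δ²μ/2 = (μ − 557)²/(2μ) = 20.141181.

20.141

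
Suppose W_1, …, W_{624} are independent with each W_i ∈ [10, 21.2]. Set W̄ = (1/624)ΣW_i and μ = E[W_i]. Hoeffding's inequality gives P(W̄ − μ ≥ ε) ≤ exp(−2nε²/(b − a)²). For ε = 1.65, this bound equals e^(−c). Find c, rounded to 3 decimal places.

27.086

c = 2nε²/(b − a)² = 2·624·1.65² / 11.2² = 27.0861.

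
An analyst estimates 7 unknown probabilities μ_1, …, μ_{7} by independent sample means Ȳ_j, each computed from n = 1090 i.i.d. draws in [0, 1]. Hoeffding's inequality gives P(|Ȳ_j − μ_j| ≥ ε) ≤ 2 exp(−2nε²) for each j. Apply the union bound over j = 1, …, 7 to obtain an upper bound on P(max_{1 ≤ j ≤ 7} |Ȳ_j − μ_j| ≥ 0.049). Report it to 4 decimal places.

Per-experiment Hoeffding bound: 2·exp(−2·1090·0.049²) = 2·exp(−5.23418) = 0.010662.
Union bound over 7 events: 7·0.010662 = 0.07464.

0.0746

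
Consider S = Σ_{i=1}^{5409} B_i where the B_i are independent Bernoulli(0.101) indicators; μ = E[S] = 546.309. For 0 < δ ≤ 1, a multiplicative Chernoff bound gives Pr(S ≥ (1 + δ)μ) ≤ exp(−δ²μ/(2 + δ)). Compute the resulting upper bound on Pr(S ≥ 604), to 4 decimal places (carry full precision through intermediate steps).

Write 604 = (1 + δ)μ, so δ = 604/546.309 − 1 = 0.1056014…
Then the exponent is δ²μ/(2 + δ) = (604 − μ)² / (μ·(2 + δ)) = 2.893354.
Bound = exp(−2.893354) = 0.05539.

0.0554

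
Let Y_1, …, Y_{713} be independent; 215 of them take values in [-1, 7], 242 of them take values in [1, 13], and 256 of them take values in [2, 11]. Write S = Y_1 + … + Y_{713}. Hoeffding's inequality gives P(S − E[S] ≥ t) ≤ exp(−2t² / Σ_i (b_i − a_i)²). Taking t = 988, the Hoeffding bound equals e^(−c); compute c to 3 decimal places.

Σ(b_i − a_i)² = 215·8² + 242·12² + 256·9² = 69344.
c = 2t² / 69344 = 2·988² / 69344 = 28.1537.

28.154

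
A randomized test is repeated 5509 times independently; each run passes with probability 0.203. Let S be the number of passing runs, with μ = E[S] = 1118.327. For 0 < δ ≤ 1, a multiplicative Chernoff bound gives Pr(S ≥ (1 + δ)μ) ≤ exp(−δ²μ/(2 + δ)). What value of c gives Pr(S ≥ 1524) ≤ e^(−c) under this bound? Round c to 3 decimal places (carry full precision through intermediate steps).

62.282

Write 1524 = (1 + δ)μ, so δ = 1524/1118.327 − 1 = 0.3627499…
Then the exponent is δ²μ/(2 + δ) = (1524 − μ)² / (μ·(2 + δ)) = 62.282444.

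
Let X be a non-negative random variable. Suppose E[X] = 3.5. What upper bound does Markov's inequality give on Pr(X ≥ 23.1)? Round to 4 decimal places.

0.1515

Markov's inequality: for a non-negative random variable, Pr(X ≥ a) ≤ E[X]/a.
Here E[X] = 3.5 and a = 23.1, so the bound is 3.5/23.1 = 0.1515.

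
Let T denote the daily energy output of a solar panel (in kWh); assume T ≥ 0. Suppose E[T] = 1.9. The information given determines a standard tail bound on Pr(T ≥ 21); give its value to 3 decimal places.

Only the mean of a non-negative variable is known, so Markov's inequality is the applicable tail bound.
Markov's inequality: for a non-negative random variable, Pr(T ≥ a) ≤ E[T]/a.
Here E[T] = 1.9 and a = 21, so the bound is 1.9/21 = 0.0905.

0.090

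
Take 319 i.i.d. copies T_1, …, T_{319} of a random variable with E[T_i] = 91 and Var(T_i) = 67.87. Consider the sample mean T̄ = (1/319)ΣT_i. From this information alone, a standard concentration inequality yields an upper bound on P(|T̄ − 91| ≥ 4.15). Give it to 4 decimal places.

0.0124

With mean and variance of each term known, Chebyshev's inequality bounds the deviation of the sum (or sample mean).
Var(T̄) = Var(T_i)/n = 67.87/319 = 0.21276.
Chebyshev: P(|T̄ − 91| ≥ 4.15) ≤ Var(T̄)/(4.15)² = 67.87/(319·4.15²) = 0.0124.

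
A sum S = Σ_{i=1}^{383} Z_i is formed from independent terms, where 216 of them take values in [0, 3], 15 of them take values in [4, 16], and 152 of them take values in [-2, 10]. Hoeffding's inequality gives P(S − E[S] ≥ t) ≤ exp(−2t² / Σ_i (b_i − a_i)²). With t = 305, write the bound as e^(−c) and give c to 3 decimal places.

Σ(b_i − a_i)² = 216·3² + 15·12² + 152·12² = 25992.
c = 2t² / 25992 = 2·305² / 25992 = 7.1580.

7.158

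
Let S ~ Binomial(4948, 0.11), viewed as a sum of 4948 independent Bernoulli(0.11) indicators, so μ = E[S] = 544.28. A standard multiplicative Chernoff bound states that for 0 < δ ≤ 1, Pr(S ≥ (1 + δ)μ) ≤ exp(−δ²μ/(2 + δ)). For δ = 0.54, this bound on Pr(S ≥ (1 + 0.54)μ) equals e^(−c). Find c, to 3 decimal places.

62.485

c = δ²μ/(2 + δ) = 0.54²·544.28/(2 + 0.54) = 62.4851.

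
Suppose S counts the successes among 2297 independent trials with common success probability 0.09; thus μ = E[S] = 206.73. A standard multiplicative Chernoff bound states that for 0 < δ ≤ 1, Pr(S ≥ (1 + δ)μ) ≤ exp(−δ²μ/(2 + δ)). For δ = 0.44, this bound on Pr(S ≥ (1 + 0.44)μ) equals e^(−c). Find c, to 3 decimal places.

16.403

c = δ²μ/(2 + δ) = 0.44²·206.73/(2 + 0.44) = 16.4028.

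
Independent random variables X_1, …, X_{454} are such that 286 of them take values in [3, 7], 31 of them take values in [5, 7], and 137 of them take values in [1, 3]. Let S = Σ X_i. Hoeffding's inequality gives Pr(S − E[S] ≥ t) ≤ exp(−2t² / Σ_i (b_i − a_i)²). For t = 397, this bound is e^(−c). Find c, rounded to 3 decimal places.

Σ(b_i − a_i)² = 286·4² + 31·2² + 137·2² = 5248.
c = 2t² / 5248 = 2·397² / 5248 = 60.0644.

60.064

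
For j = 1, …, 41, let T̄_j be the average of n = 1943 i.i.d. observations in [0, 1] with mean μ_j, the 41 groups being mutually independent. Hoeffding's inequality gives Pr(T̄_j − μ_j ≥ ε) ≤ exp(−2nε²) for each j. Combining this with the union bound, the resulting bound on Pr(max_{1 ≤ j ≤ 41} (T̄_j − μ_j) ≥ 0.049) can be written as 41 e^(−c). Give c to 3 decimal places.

9.330

Union bound over the 41 events: Pr(max_{1 ≤ j ≤ 41} (T̄_j − μ_j) ≥ 0.049) ≤ 41·exp(−2nε²) = 41 exp(−2·1943·0.049²).
So c = 2·1943·0.049² = 9.3303.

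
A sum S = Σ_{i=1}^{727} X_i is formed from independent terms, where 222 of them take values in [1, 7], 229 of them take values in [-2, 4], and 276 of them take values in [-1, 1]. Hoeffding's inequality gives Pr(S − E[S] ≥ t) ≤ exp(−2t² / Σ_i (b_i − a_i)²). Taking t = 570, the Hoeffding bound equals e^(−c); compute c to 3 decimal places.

37.474

Σ(b_i − a_i)² = 222·6² + 229·6² + 276·2² = 17340.
c = 2t² / 17340 = 2·570² / 17340 = 37.4740.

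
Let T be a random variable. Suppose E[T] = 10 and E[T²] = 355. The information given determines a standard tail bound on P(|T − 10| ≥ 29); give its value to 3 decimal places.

The first two moments determine the variance, so Chebyshev's inequality is the sharpest standard bound available.
Var(T) = E[T²] − (E[T])² = 355 − 100 = 255.
Chebyshev's inequality: P(|T − μ| ≥ t) ≤ Var(T)/t² = 255/841 = 0.3032.

0.303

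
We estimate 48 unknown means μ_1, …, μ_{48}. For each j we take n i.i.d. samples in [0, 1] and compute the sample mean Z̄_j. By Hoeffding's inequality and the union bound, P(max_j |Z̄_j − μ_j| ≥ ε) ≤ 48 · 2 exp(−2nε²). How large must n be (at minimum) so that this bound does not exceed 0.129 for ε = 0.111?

269

Need 2·48·exp(−2nε²) ≤ 0.129, i.e. exp(−2nε²) ≤ 0.129/96.
So 2nε² ≥ ln(96/0.129) = 6.612291.
Hence n ≥ 6.612291/(2·0.111²) = 268.334.
The smallest integer n is 269.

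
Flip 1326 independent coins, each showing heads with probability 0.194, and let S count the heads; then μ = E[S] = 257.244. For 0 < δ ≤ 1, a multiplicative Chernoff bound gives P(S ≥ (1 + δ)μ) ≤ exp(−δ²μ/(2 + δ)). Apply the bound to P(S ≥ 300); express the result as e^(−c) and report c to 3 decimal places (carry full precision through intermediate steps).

Write 300 = (1 + δ)μ, so δ = 300/257.244 − 1 = 0.166208…
Then the exponent is δ²μ/(2 + δ) = (300 − μ)² / (μ·(2 + δ)) = 3.280566.

3.281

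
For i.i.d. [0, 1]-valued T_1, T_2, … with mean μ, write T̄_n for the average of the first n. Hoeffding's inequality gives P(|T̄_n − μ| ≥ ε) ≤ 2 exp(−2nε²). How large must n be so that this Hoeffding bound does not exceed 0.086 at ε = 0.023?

2975

Require 2·exp(−2nε²) ≤ 0.086, i.e. 2nε² ≥ ln(2/0.086) = 3.146555.
So n ≥ 3.146555 / (2·0.023²) = 2974.060.
The smallest integer n is 2975.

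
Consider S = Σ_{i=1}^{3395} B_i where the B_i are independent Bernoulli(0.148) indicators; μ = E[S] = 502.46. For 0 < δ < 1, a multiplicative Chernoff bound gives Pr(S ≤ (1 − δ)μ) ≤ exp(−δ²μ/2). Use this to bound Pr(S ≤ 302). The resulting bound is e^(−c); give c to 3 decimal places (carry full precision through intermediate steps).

Write 302 = (1 − δ)μ, so δ = 1 − 302/502.46 = 0.3989571…
Then the exponent is δ²μ/2 = (μ − 302)²/(2μ) = 39.987473.

39.987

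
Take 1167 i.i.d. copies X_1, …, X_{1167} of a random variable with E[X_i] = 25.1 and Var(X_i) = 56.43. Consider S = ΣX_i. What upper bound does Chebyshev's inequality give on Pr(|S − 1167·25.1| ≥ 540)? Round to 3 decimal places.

0.226

Var(S) = n·Var(X_i) = 1167·56.43 = 65853.81.
Chebyshev: Pr(|S − 1167·25.1| ≥ 540) ≤ Var(S)/540² = 65853.81/291600 = 0.2258.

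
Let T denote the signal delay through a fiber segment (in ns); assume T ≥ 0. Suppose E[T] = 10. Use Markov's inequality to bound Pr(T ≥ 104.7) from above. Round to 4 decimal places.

0.0955

Markov's inequality: for a non-negative random variable, Pr(T ≥ a) ≤ E[T]/a.
Here E[T] = 10 and a = 104.7, so the bound is 10/104.7 = 0.0955.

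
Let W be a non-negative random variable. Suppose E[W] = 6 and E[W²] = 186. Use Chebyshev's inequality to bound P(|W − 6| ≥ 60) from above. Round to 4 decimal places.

0.0417

Var(W) = E[W²] − (E[W])² = 186 − 36 = 150.
Chebyshev's inequality: P(|W − μ| ≥ t) ≤ Var(W)/t² = 150/3600 = 0.0417.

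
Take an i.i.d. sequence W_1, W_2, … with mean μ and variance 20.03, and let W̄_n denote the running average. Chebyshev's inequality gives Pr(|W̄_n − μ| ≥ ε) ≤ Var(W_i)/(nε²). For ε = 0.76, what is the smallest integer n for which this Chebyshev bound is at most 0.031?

Require 20.03/(n·0.76²) ≤ 0.031, i.e. n ≥ 20.03/(0.031·0.76²) = 1118.644.
The smallest integer n is 1119.

1119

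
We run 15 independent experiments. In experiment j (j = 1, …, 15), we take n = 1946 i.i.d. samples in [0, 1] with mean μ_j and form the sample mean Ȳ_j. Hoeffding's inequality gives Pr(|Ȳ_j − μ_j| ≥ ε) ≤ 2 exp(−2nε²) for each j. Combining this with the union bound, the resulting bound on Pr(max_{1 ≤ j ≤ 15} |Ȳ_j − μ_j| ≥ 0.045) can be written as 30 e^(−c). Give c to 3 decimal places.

Union bound over the 15 events: Pr(max_{1 ≤ j ≤ 15} |Ȳ_j − μ_j| ≥ 0.045) ≤ 15·2·exp(−2nε²) = 30 exp(−2·1946·0.045²).
So c = 2·1946·0.045² = 7.8813.

7.881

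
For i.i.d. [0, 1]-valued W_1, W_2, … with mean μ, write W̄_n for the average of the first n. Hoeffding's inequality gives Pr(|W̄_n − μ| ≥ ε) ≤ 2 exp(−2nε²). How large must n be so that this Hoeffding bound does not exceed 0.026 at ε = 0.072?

419

Require 2·exp(−2nε²) ≤ 0.026, i.e. 2nε² ≥ ln(2/0.026) = 4.342806.
So n ≥ 4.342806 / (2·0.072²) = 418.866.
The smallest integer n is 419.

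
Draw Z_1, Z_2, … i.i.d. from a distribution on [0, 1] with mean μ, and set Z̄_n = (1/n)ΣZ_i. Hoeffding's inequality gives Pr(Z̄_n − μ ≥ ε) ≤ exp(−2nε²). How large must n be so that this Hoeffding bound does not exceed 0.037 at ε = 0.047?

747

Require exp(−2nε²) ≤ 0.037, i.e. 2nε² ≥ ln(1/0.037) = 3.296837.
So n ≥ 3.296837 / (2·0.047²) = 746.228.
The smallest integer n is 747.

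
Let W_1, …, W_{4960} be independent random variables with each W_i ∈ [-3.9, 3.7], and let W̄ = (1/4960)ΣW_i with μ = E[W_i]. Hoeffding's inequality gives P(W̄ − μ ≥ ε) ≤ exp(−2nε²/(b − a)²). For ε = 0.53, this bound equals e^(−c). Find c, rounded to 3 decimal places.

48.243

c = 2nε²/(b − a)² = 2·4960·0.53² / 7.6² = 48.2432.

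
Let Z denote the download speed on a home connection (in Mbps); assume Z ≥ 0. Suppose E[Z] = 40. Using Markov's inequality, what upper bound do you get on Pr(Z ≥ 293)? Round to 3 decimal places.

Markov's inequality: for a non-negative random variable, Pr(Z ≥ a) ≤ E[Z]/a.
Here E[Z] = 40 and a = 293, so the bound is 40/293 = 0.1365.

0.137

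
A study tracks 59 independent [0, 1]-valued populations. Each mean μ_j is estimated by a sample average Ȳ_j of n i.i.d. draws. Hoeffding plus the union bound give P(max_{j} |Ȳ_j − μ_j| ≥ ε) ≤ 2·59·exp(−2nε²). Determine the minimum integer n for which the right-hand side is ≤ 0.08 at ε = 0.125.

Need 2·59·exp(−2nε²) ≤ 0.08, i.e. exp(−2nε²) ≤ 0.08/118.
So 2nε² ≥ ln(118/0.08) = 7.296413.
Hence n ≥ 7.296413/(2·0.125²) = 233.485.
The smallest integer n is 234.

234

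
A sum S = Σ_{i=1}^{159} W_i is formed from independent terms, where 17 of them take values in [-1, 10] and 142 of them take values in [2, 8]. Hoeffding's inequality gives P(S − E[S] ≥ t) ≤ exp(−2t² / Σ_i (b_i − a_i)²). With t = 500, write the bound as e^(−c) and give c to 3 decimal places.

Σ(b_i − a_i)² = 17·11² + 142·6² = 7169.
c = 2t² / 7169 = 2·500² / 7169 = 69.7447.

69.745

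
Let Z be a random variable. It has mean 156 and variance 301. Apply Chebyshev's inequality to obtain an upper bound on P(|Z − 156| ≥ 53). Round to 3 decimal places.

0.107

Chebyshev: P(|Z − μ| ≥ t) ≤ Var(Z)/t².
Bound = 301 / 2809 = 0.1072.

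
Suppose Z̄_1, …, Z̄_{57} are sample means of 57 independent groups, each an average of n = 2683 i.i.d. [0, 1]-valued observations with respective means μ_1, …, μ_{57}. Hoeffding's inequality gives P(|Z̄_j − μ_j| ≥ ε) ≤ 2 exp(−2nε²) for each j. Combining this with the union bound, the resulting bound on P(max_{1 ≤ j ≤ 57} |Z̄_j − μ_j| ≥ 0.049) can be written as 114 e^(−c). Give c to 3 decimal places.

12.884

Union bound over the 57 events: P(max_{1 ≤ j ≤ 57} |Z̄_j − μ_j| ≥ 0.049) ≤ 57·2·exp(−2nε²) = 114 exp(−2·2683·0.049²).
So c = 2·2683·0.049² = 12.8838.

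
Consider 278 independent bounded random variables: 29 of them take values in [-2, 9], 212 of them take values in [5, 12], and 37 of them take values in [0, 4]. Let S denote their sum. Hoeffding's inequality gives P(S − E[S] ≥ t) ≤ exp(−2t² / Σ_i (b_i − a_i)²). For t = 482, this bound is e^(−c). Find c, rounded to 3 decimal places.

32.069

Σ(b_i − a_i)² = 29·11² + 212·7² + 37·4² = 14489.
c = 2t² / 14489 = 2·482² / 14489 = 32.0690.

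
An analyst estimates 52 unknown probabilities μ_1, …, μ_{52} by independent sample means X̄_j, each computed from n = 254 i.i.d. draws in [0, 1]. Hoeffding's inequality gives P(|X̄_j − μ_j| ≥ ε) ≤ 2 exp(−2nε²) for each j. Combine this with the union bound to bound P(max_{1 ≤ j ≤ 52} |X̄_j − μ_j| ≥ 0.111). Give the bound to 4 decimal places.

Per-experiment Hoeffding bound: 2·exp(−2·254·0.111²) = 2·exp(−6.25907) = 0.0038261.
Union bound over 52 events: 52·0.0038261 = 0.19895.

0.1990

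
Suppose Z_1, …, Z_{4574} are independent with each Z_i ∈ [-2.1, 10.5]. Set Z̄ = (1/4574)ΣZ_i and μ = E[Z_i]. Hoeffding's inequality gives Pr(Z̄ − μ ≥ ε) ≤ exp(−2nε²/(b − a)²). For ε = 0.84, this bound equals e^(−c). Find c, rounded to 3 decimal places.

c = 2nε²/(b − a)² = 2·4574·0.84² / 12.6² = 40.6578.

40.658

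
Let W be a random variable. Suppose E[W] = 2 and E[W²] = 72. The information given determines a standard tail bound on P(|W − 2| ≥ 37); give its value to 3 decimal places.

The first two moments determine the variance, so Chebyshev's inequality is the sharpest standard bound available.
Var(W) = E[W²] − (E[W])² = 72 − 4 = 68.
Chebyshev's inequality: P(|W − μ| ≥ t) ≤ Var(W)/t² = 68/1369 = 0.0497.

0.050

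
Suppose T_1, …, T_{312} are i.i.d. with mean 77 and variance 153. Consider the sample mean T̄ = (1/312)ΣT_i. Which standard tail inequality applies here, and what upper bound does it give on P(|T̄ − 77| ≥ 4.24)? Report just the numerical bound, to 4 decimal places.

With mean and variance of each term known, Chebyshev's inequality bounds the deviation of the sum (or sample mean).
Var(T̄) = Var(T_i)/n = 153/312 = 0.49038.
Chebyshev: P(|T̄ − 77| ≥ 4.24) ≤ Var(T̄)/(4.24)² = 153/(312·4.24²) = 0.0273.

0.0273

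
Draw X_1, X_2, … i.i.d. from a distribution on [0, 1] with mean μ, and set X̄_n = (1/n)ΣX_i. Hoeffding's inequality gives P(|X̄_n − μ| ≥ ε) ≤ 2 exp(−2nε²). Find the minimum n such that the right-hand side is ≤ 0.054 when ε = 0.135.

Require 2·exp(−2nε²) ≤ 0.054, i.e. 2nε² ≥ ln(2/0.054) = 3.611918.
So n ≥ 3.611918 / (2·0.135²) = 99.092.
The smallest integer n is 100.

100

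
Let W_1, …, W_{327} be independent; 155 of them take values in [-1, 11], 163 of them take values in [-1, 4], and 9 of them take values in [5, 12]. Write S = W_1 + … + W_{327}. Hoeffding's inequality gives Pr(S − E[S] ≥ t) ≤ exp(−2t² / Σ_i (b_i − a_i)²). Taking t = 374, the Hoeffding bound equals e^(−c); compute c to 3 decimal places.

Σ(b_i − a_i)² = 155·12² + 163·5² + 9·7² = 26836.
c = 2t² / 26836 = 2·374² / 26836 = 10.4245.

10.425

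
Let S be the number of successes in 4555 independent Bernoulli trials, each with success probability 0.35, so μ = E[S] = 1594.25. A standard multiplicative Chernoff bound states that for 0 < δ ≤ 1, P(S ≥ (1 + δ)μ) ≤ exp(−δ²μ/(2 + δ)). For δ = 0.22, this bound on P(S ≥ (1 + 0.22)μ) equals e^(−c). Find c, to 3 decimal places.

34.758

c = δ²μ/(2 + δ) = 0.22²·1594.25/(2 + 0.22) = 34.7575.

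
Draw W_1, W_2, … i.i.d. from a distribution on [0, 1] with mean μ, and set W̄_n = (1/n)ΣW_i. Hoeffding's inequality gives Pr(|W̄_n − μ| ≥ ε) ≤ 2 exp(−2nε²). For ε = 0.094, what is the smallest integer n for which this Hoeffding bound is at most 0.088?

177

Require 2·exp(−2nε²) ≤ 0.088, i.e. 2nε² ≥ ln(2/0.088) = 3.123566.
So n ≥ 3.123566 / (2·0.094²) = 176.752.
The smallest integer n is 177.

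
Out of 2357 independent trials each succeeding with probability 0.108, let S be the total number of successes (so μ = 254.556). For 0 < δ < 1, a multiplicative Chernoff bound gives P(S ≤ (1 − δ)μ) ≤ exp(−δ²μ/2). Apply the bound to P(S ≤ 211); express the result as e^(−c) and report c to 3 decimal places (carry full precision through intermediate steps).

3.726

Write 211 = (1 − δ)μ, so δ = 1 − 211/254.556 = 0.1711058…
Then the exponent is δ²μ/2 = (μ − 211)²/(2μ) = 3.726341.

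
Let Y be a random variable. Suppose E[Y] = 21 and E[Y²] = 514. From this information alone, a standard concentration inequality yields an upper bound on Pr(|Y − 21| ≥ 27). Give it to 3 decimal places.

0.100

The first two moments determine the variance, so Chebyshev's inequality is the sharpest standard bound available.
Var(Y) = E[Y²] − (E[Y])² = 514 − 441 = 73.
Chebyshev's inequality: Pr(|Y − μ| ≥ t) ≤ Var(Y)/t² = 73/729 = 0.1001.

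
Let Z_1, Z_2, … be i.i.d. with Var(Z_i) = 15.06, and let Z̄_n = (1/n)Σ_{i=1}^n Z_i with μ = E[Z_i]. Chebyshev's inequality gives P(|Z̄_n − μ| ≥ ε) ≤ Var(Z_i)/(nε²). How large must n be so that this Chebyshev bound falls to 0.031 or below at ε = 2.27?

Require 15.06/(n·2.27²) ≤ 0.031, i.e. n ≥ 15.06/(0.031·2.27²) = 94.278.
The smallest integer n is 95.

95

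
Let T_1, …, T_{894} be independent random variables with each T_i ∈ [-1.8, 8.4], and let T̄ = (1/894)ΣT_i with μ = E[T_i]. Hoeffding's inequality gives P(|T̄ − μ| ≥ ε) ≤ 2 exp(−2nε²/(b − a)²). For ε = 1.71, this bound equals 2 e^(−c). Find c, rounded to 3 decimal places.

c = 2nε²/(b − a)² = 2·894·1.71² / 10.2² = 50.2527.

50.253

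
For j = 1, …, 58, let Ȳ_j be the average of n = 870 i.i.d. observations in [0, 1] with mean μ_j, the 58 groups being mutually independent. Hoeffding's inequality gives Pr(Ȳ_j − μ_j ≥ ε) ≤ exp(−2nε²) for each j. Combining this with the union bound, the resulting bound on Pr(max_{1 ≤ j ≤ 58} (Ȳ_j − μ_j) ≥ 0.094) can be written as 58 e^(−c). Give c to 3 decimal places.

15.375

Union bound over the 58 events: Pr(max_{1 ≤ j ≤ 58} (Ȳ_j − μ_j) ≥ 0.094) ≤ 58·exp(−2nε²) = 58 exp(−2·870·0.094²).
So c = 2·870·0.094² = 15.3746.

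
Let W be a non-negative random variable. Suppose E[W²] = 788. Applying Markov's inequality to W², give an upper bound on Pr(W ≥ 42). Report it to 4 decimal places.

Since W ≥ 0, the event {W ≥ 42} is the same as {W² ≥ 1764}.
Markov's inequality applied to W² gives Pr(W² ≥ 1764) ≤ E[W²]/1764 = 788/1764 = 0.4467.

0.4467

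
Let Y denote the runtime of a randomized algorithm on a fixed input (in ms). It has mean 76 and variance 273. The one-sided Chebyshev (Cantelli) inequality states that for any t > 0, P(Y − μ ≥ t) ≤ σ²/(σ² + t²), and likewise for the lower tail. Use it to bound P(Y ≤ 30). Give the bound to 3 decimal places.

0.114

Here σ² = 273 and t = 46, so σ² + t² = 2389.
Cantelli's bound: 273/2389 = 0.1143.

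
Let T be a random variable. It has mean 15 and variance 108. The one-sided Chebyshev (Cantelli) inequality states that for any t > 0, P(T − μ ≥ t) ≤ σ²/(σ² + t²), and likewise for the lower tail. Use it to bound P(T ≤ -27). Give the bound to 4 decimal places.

Here σ² = 108 and t = 42, so σ² + t² = 1872.
Cantelli's bound: 108/1872 = 0.0577.

0.0577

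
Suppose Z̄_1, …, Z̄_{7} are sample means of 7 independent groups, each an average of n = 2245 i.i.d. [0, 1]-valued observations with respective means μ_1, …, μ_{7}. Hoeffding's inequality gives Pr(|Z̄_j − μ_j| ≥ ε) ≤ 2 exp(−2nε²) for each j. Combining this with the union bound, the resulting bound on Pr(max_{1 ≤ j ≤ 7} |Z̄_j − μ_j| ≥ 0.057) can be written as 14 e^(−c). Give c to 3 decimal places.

14.588

Union bound over the 7 events: Pr(max_{1 ≤ j ≤ 7} |Z̄_j − μ_j| ≥ 0.057) ≤ 7·2·exp(−2nε²) = 14 exp(−2·2245·0.057²).
So c = 2·2245·0.057² = 14.5880.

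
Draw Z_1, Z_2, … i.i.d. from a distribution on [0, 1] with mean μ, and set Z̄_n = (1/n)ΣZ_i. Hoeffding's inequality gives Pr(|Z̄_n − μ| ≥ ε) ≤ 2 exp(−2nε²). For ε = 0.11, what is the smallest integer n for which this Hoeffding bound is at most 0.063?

Require 2·exp(−2nε²) ≤ 0.063, i.e. 2nε² ≥ ln(2/0.063) = 3.457768.
So n ≥ 3.457768 / (2·0.11²) = 142.883.
The smallest integer n is 143.

143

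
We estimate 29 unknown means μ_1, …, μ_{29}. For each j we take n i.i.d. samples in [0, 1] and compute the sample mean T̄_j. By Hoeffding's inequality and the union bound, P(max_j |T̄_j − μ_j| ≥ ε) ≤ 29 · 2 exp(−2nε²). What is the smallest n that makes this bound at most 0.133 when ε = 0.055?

Need 2·29·exp(−2nε²) ≤ 0.133, i.e. exp(−2nε²) ≤ 0.133/58.
So 2nε² ≥ ln(58/0.133) = 6.077849.
Hence n ≥ 6.077849/(2·0.055²) = 1004.603.
The smallest integer n is 1005.

1005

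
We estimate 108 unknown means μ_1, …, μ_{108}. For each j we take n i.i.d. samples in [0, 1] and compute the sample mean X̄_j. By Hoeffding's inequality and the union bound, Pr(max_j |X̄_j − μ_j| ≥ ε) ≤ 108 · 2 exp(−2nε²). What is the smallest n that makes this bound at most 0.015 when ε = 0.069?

1006

Need 2·108·exp(−2nε²) ≤ 0.015, i.e. exp(−2nε²) ≤ 0.015/216.
So 2nε² ≥ ln(216/0.015) = 9.574983.
Hence n ≥ 9.574983/(2·0.069²) = 1005.564.
The smallest integer n is 1006.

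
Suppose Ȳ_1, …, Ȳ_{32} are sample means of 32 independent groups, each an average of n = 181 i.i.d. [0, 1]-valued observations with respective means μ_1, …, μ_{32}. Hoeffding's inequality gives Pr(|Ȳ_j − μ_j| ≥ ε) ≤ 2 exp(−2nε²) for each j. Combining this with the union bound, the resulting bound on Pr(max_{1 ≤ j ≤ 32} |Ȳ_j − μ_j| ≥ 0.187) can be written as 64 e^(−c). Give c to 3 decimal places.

12.659

Union bound over the 32 events: Pr(max_{1 ≤ j ≤ 32} |Ȳ_j − μ_j| ≥ 0.187) ≤ 32·2·exp(−2nε²) = 64 exp(−2·181·0.187²).
So c = 2·181·0.187² = 12.6588.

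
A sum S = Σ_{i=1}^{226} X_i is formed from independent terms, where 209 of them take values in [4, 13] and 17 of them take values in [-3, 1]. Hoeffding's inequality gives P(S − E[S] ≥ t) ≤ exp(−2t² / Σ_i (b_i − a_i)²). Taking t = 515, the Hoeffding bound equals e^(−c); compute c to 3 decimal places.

30.838

Σ(b_i − a_i)² = 209·9² + 17·4² = 17201.
c = 2t² / 17201 = 2·515² / 17201 = 30.8383.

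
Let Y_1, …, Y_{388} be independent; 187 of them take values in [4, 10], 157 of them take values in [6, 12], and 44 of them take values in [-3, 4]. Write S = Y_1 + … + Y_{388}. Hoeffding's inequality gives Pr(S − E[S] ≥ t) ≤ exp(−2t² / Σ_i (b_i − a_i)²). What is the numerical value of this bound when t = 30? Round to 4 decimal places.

0.8836

Σ(b_i − a_i)² = 187·6² + 157·6² + 44·7² = 14540.
Exponent = 2·30² / 14540 = 0.12380.
Bound = exp(−0.12380) = 0.88356.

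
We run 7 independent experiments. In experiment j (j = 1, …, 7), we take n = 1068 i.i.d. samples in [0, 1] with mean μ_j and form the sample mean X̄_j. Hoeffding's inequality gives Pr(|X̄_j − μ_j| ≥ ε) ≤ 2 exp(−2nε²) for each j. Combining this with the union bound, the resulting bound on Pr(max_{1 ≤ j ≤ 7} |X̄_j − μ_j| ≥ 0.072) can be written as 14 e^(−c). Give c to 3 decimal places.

11.073

Union bound over the 7 events: Pr(max_{1 ≤ j ≤ 7} |X̄_j − μ_j| ≥ 0.072) ≤ 7·2·exp(−2nε²) = 14 exp(−2·1068·0.072²).
So c = 2·1068·0.072² = 11.0730.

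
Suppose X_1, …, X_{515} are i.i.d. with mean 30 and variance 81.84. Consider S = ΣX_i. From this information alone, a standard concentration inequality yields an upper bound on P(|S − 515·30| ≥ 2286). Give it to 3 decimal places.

With mean and variance of each term known, Chebyshev's inequality bounds the deviation of the sum (or sample mean).
Var(S) = n·Var(X_i) = 515·81.84 = 42147.6.
Chebyshev: P(|S − 515·30| ≥ 2286) ≤ Var(S)/2286² = 42147.6/5225796 = 0.0081.

0.008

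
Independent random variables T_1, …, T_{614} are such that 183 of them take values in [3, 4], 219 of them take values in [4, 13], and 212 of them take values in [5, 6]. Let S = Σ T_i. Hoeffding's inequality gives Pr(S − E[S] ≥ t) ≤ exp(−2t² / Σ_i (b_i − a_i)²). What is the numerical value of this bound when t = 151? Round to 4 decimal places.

0.0809

Σ(b_i − a_i)² = 183·1² + 219·9² + 212·1² = 18134.
Exponent = 2·151² / 18134 = 2.51472.
Bound = exp(−2.51472) = 0.08089.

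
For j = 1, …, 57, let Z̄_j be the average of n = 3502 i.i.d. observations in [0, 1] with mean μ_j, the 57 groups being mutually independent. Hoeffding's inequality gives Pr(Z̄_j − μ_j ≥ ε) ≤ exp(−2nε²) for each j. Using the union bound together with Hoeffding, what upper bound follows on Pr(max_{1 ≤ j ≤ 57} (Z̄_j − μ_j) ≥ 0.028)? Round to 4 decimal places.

Per-experiment Hoeffding bound: exp(−2·3502·0.028²) = exp(−5.49114) = 0.0041232.
Union bound over 57 events: 57·0.0041232 = 0.23502.

0.2350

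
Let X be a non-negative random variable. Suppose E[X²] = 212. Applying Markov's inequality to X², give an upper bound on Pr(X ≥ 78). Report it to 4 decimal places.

0.0348

Since X ≥ 0, the event {X ≥ 78} is the same as {X² ≥ 6084}.
Markov's inequality applied to X² gives Pr(X² ≥ 6084) ≤ E[X²]/6084 = 212/6084 = 0.0348.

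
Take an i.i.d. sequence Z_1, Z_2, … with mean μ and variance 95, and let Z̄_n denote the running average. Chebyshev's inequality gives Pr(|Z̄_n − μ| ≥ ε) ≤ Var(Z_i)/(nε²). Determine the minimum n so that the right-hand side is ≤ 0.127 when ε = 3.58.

Require 95/(n·3.58²) ≤ 0.127, i.e. n ≥ 95/(0.127·3.58²) = 58.365.
The smallest integer n is 59.

59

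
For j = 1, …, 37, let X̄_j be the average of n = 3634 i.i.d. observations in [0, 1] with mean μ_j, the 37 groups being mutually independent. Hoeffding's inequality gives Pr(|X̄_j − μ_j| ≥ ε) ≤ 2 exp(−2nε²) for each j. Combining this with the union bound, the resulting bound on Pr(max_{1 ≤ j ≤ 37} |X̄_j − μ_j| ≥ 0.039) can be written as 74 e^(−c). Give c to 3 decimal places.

11.055

Union bound over the 37 events: Pr(max_{1 ≤ j ≤ 37} |X̄_j − μ_j| ≥ 0.039) ≤ 37·2·exp(−2nε²) = 74 exp(−2·3634·0.039²).
So c = 2·3634·0.039² = 11.0546.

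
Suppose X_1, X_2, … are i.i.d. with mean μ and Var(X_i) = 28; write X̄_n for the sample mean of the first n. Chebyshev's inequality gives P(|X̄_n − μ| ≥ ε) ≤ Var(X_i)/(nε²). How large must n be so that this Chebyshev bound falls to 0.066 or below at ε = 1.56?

175

Require 28/(n·1.56²) ≤ 0.066, i.e. n ≥ 28/(0.066·1.56²) = 174.327.
The smallest integer n is 175.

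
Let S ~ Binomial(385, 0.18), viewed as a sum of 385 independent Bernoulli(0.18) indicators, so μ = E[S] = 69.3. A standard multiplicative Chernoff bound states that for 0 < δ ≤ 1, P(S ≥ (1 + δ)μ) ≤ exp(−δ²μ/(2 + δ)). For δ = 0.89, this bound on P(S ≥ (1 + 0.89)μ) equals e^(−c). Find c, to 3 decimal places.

18.994

c = δ²μ/(2 + δ) = 0.89²·69.3/(2 + 0.89) = 18.9940.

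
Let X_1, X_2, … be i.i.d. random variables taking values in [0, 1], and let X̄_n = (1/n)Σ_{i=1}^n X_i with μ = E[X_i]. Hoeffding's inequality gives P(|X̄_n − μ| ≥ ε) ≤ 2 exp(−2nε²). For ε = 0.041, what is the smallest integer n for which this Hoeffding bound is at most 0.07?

Require 2·exp(−2nε²) ≤ 0.07, i.e. 2nε² ≥ ln(2/0.07) = 3.352407.
So n ≥ 3.352407 / (2·0.041²) = 997.147.
The smallest integer n is 998.

998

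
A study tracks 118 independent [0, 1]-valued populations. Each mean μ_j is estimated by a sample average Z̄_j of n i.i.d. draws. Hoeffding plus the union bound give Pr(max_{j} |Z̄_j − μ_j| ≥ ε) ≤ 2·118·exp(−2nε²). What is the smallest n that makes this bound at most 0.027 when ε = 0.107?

397

Need 2·118·exp(−2nε²) ≤ 0.027, i.e. exp(−2nε²) ≤ 0.027/236.
So 2nε² ≥ ln(236/0.027) = 9.075750.
Hence n ≥ 9.075750/(2·0.107²) = 396.356.
The smallest integer n is 397.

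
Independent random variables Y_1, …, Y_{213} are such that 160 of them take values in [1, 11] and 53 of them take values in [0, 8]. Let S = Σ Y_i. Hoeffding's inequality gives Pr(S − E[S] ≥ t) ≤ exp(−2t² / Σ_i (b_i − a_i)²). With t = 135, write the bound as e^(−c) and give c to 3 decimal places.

Σ(b_i − a_i)² = 160·10² + 53·8² = 19392.
c = 2t² / 19392 = 2·135² / 19392 = 1.8796.

1.880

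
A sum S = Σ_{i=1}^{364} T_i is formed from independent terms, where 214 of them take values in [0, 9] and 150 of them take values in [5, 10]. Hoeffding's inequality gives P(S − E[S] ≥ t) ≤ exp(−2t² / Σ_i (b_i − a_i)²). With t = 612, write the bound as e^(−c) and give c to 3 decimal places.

Σ(b_i − a_i)² = 214·9² + 150·5² = 21084.
c = 2t² / 21084 = 2·612² / 21084 = 35.5287.

35.529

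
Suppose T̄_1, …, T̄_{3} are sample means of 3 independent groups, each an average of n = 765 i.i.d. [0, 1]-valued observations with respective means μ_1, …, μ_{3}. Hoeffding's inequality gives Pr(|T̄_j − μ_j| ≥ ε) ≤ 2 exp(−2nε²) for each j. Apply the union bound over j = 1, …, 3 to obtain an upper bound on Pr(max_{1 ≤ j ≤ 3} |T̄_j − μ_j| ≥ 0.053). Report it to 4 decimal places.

0.0816

Per-experiment Hoeffding bound: 2·exp(−2·765·0.053²) = 2·exp(−4.29777) = 0.027198.
Union bound over 3 events: 3·0.027198 = 0.08159.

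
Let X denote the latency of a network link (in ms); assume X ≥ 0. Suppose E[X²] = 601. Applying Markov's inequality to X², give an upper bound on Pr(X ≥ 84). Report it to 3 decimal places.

0.085

Since X ≥ 0, the event {X ≥ 84} is the same as {X² ≥ 7056}.
Markov's inequality applied to X² gives Pr(X² ≥ 7056) ≤ E[X²]/7056 = 601/7056 = 0.0852.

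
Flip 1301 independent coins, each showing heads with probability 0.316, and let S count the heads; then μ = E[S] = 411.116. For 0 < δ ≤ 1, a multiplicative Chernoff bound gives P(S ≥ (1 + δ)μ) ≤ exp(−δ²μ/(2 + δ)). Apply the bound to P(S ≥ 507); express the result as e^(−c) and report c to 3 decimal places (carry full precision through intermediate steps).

10.014

Write 507 = (1 + δ)μ, so δ = 507/411.116 − 1 = 0.2332286…
Then the exponent is δ²μ/(2 + δ) = (507 − μ)² / (μ·(2 + δ)) = 10.013704.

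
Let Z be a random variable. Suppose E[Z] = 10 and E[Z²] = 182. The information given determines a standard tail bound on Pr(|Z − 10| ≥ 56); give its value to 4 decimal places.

0.0261

The first two moments determine the variance, so Chebyshev's inequality is the sharpest standard bound available.
Var(Z) = E[Z²] − (E[Z])² = 182 − 100 = 82.
Chebyshev's inequality: Pr(|Z − μ| ≥ t) ≤ Var(Z)/t² = 82/3136 = 0.0261.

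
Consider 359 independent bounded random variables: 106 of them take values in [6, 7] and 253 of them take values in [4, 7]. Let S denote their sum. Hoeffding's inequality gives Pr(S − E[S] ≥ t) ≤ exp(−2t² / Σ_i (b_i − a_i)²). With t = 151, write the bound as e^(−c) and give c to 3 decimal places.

19.136

Σ(b_i − a_i)² = 106·1² + 253·3² = 2383.
c = 2t² / 2383 = 2·151² / 2383 = 19.1364.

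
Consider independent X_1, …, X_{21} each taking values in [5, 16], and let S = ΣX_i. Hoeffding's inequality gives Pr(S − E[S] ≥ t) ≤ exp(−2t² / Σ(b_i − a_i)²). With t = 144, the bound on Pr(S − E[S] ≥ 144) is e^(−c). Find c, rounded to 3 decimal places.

Σ(b_i − a_i)² = 21·(11)² = 2541.
c = 2t²/2541 = 2·144²/2541 = 16.3211.

16.321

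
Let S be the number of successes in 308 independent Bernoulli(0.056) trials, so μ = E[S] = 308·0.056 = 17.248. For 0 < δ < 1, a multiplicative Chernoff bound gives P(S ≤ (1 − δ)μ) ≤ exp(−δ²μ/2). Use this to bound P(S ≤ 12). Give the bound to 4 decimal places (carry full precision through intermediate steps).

0.4500

Write 12 = (1 − δ)μ, so δ = 1 − 12/17.248 = 0.3042672…
Then the exponent is δ²μ/2 = (μ − 12)²/(2μ) = 0.798397.
Bound = exp(−0.798397) = 0.45005.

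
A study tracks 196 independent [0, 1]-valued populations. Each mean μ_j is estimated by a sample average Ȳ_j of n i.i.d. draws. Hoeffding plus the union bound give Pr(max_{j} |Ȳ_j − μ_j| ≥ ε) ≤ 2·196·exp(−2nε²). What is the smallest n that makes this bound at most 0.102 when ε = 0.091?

Need 2·196·exp(−2nε²) ≤ 0.102, i.e. exp(−2nε²) ≤ 0.102/392.
So 2nε² ≥ ln(392/0.102) = 8.254044.
Hence n ≥ 8.254044/(2·0.091²) = 498.372.
The smallest integer n is 499.

499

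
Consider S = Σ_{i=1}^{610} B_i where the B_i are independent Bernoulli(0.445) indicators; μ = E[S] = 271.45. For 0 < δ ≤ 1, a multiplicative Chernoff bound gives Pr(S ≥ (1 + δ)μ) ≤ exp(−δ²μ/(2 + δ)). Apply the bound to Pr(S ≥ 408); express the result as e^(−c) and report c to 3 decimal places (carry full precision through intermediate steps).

Write 408 = (1 + δ)μ, so δ = 408/271.45 − 1 = 0.5030392…
Then the exponent is δ²μ/(2 + δ) = (408 − μ)² / (μ·(2 + δ)) = 27.442641.

27.443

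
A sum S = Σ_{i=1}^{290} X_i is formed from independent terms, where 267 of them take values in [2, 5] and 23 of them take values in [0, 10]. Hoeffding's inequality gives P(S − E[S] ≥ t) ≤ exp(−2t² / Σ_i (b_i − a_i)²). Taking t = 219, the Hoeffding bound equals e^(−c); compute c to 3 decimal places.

Σ(b_i − a_i)² = 267·3² + 23·10² = 4703.
c = 2t² / 4703 = 2·219² / 4703 = 20.3959.

20.396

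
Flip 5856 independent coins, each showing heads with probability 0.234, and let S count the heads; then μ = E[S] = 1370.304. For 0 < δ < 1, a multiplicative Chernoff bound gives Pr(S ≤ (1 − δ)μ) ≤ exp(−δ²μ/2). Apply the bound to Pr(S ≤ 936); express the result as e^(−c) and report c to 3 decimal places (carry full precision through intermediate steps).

Write 936 = (1 − δ)μ, so δ = 1 − 936/1370.304 = 0.3169399…
Then the exponent is δ²μ/2 = (μ − 936)²/(2μ) = 68.824131.

68.824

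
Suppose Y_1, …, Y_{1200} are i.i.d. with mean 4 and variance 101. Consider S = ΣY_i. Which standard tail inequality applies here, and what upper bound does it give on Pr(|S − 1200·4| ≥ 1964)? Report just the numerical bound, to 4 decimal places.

With mean and variance of each term known, Chebyshev's inequality bounds the deviation of the sum (or sample mean).
Var(S) = n·Var(Y_i) = 1200·101 = 121200.
Chebyshev: Pr(|S − 1200·4| ≥ 1964) ≤ Var(S)/1964² = 121200/3857296 = 0.0314.

0.0314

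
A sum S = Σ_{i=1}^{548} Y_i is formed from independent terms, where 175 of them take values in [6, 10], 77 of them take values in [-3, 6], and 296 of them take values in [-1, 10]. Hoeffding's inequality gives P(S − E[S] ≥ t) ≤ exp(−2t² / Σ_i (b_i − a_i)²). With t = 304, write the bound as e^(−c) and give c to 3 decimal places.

Σ(b_i − a_i)² = 175·4² + 77·9² + 296·11² = 44853.
c = 2t² / 44853 = 2·304² / 44853 = 4.1208.

4.121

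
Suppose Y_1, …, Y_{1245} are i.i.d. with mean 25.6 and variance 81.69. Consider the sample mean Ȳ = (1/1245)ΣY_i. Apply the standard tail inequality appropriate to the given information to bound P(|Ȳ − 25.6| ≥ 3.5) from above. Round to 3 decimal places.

With mean and variance of each term known, Chebyshev's inequality bounds the deviation of the sum (or sample mean).
Var(Ȳ) = Var(Y_i)/n = 81.69/1245 = 0.065614.
Chebyshev: P(|Ȳ − 25.6| ≥ 3.5) ≤ Var(Ȳ)/(3.5)² = 81.69/(1245·3.5²) = 0.0054.

0.005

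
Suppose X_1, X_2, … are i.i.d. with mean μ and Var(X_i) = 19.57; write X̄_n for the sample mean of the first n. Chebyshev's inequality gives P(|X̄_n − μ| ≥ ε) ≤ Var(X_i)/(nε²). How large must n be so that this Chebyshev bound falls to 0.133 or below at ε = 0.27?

2019

Require 19.57/(n·0.27²) ≤ 0.133, i.e. n ≥ 19.57/(0.133·0.27²) = 2018.421.
The smallest integer n is 2019.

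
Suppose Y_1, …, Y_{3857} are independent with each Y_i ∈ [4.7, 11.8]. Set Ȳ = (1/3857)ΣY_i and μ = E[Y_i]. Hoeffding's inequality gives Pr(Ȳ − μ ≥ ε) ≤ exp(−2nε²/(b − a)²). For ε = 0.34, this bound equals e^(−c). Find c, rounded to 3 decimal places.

17.690

c = 2nε²/(b − a)² = 2·3857·0.34² / 7.1² = 17.6897.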